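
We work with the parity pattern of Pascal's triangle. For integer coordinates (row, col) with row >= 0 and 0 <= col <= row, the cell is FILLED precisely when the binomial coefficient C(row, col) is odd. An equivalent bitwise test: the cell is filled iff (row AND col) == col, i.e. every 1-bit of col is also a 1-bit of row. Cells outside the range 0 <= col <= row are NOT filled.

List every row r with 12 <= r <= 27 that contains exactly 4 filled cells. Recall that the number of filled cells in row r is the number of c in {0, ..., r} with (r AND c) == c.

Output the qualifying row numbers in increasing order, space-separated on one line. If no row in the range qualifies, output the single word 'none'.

Answer: 12 17 18 20 24

Derivation:
Row r has 2^popcount(r) filled cells, so we need popcount(r) = log2(4) = 2.
Scan r = 12..27 and keep those with exactly 2 one-bits:
r=12=1100 popcount=2 -> KEEP
r=13=1101 popcount=3 -> skip
r=14=1110 popcount=3 -> skip
r=15=1111 popcount=4 -> skip
r=16=10000 popcount=1 -> skip
r=17=10001 popcount=2 -> KEEP
r=18=10010 popcount=2 -> KEEP
r=19=10011 popcount=3 -> skip
r=20=10100 popcount=2 -> KEEP
r=21=10101 popcount=3 -> skip
r=22=10110 popcount=3 -> skip
r=23=10111 popcount=4 -> skip
r=24=11000 popcount=2 -> KEEP
r=25=11001 popcount=3 -> skip
r=26=11010 popcount=3 -> skip
r=27=11011 popcount=4 -> skip
Kept rows: 12 17 18 20 24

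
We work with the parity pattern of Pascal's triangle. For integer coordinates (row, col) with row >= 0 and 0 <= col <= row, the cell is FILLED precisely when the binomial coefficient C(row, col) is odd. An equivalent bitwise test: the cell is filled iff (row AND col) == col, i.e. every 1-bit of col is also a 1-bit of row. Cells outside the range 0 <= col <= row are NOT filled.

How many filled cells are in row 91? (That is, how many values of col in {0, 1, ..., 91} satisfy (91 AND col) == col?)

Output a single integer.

91 in binary = 1011011
popcount(91) = number of 1-bits in 1011011 = 5
A col c satisfies (91 AND c) == c iff every set bit of c is also set in 91; each of the 5 set bits of 91 can independently be on or off in c.
count = 2^5 = 32

Answer: 32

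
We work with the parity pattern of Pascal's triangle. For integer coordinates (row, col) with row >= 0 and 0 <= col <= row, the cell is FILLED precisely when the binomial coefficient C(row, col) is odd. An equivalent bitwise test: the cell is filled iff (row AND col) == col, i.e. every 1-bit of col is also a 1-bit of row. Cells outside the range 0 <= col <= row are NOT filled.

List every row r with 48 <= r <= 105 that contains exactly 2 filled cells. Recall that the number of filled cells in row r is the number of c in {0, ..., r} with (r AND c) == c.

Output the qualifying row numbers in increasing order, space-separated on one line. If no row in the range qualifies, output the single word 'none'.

Row r has 2^popcount(r) filled cells, so we need popcount(r) = log2(2) = 1.
Scan r = 48..105 and keep those with exactly 1 one-bits:
r=48=110000 popcount=2 -> skip
r=49=110001 popcount=3 -> skip
r=50=110010 popcount=3 -> skip
r=51=110011 popcount=4 -> skip
r=52=110100 popcount=3 -> skip
r=53=110101 popcount=4 -> skip
r=54=110110 popcount=4 -> skip
r=55=110111 popcount=5 -> skip
r=56=111000 popcount=3 -> skip
r=57=111001 popcount=4 -> skip
r=58=111010 popcount=4 -> skip
r=59=111011 popcount=5 -> skip
r=60=111100 popcount=4 -> skip
r=61=111101 popcount=5 -> skip
r=62=111110 popcount=5 -> skip
r=63=111111 popcount=6 -> skip
r=64=1000000 popcount=1 -> KEEP
r=65=1000001 popcount=2 -> skip
r=66=1000010 popcount=2 -> skip
r=67=1000011 popcount=3 -> skip
r=68=1000100 popcount=2 -> skip
r=69=1000101 popcount=3 -> skip
r=70=1000110 popcount=3 -> skip
r=71=1000111 popcount=4 -> skip
r=72=1001000 popcount=2 -> skip
r=73=1001001 popcount=3 -> skip
r=74=1001010 popcount=3 -> skip
r=75=1001011 popcount=4 -> skip
r=76=1001100 popcount=3 -> skip
r=77=1001101 popcount=4 -> skip
r=78=1001110 popcount=4 -> skip
r=79=1001111 popcount=5 -> skip
r=80=1010000 popcount=2 -> skip
r=81=1010001 popcount=3 -> skip
r=82=1010010 popcount=3 -> skip
r=83=1010011 popcount=4 -> skip
r=84=1010100 popcount=3 -> skip
r=85=1010101 popcount=4 -> skip
r=86=1010110 popcount=4 -> skip
r=87=1010111 popcount=5 -> skip
r=88=1011000 popcount=3 -> skip
r=89=1011001 popcount=4 -> skip
r=90=1011010 popcount=4 -> skip
r=91=1011011 popcount=5 -> skip
r=92=1011100 popcount=4 -> skip
r=93=1011101 popcount=5 -> skip
r=94=1011110 popcount=5 -> skip
r=95=1011111 popcount=6 -> skip
r=96=1100000 popcount=2 -> skip
r=97=1100001 popcount=3 -> skip
r=98=1100010 popcount=3 -> skip
r=99=1100011 popcount=4 -> skip
r=100=1100100 popcount=3 -> skip
r=101=1100101 popcount=4 -> skip
r=102=1100110 popcount=4 -> skip
r=103=1100111 popcount=5 -> skip
r=104=1101000 popcount=3 -> skip
r=105=1101001 popcount=4 -> skip
Kept rows: 64

Answer: 64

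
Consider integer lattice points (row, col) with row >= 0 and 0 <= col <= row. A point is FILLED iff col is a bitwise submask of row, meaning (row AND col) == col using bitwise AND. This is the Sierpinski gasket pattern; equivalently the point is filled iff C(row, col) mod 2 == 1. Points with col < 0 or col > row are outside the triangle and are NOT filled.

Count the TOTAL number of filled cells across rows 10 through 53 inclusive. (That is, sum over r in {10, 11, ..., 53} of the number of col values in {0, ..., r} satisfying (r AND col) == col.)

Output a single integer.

r10=1010 pc2: +4 =4
r11=1011 pc3: +8 =12
r12=1100 pc2: +4 =16
r13=1101 pc3: +8 =24
r14=1110 pc3: +8 =32
r15=1111 pc4: +16 =48
r16=10000 pc1: +2 =50
r17=10001 pc2: +4 =54
r18=10010 pc2: +4 =58
r19=10011 pc3: +8 =66
r20=10100 pc2: +4 =70
r21=10101 pc3: +8 =78
r22=10110 pc3: +8 =86
r23=10111 pc4: +16 =102
r24=11000 pc2: +4 =106
r25=11001 pc3: +8 =114
r26=11010 pc3: +8 =122
r27=11011 pc4: +16 =138
r28=11100 pc3: +8 =146
r29=11101 pc4: +16 =162
r30=11110 pc4: +16 =178
r31=11111 pc5: +32 =210
r32=100000 pc1: +2 =212
r33=100001 pc2: +4 =216
r34=100010 pc2: +4 =220
r35=100011 pc3: +8 =228
r36=100100 pc2: +4 =232
r37=100101 pc3: +8 =240
r38=100110 pc3: +8 =248
r39=100111 pc4: +16 =264
r40=101000 pc2: +4 =268
r41=101001 pc3: +8 =276
r42=101010 pc3: +8 =284
r43=101011 pc4: +16 =300
r44=101100 pc3: +8 =308
r45=101101 pc4: +16 =324
r46=101110 pc4: +16 =340
r47=101111 pc5: +32 =372
r48=110000 pc2: +4 =376
r49=110001 pc3: +8 =384
r50=110010 pc3: +8 =392
r51=110011 pc4: +16 =408
r52=110100 pc3: +8 =416
r53=110101 pc4: +16 =432

Answer: 432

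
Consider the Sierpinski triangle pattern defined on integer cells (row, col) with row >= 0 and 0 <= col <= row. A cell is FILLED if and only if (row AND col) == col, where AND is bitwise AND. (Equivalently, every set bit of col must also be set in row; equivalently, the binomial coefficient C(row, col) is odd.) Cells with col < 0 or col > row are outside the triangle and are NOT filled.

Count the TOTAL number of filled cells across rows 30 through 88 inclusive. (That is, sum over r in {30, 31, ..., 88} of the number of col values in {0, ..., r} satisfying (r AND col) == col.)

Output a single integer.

Answer: 812

Derivation:
r30=11110 pc4: +16 =16
r31=11111 pc5: +32 =48
r32=100000 pc1: +2 =50
r33=100001 pc2: +4 =54
r34=100010 pc2: +4 =58
r35=100011 pc3: +8 =66
r36=100100 pc2: +4 =70
r37=100101 pc3: +8 =78
r38=100110 pc3: +8 =86
r39=100111 pc4: +16 =102
r40=101000 pc2: +4 =106
r41=101001 pc3: +8 =114
r42=101010 pc3: +8 =122
r43=101011 pc4: +16 =138
r44=101100 pc3: +8 =146
r45=101101 pc4: +16 =162
r46=101110 pc4: +16 =178
r47=101111 pc5: +32 =210
r48=110000 pc2: +4 =214
r49=110001 pc3: +8 =222
r50=110010 pc3: +8 =230
r51=110011 pc4: +16 =246
r52=110100 pc3: +8 =254
r53=110101 pc4: +16 =270
r54=110110 pc4: +16 =286
r55=110111 pc5: +32 =318
r56=111000 pc3: +8 =326
r57=111001 pc4: +16 =342
r58=111010 pc4: +16 =358
r59=111011 pc5: +32 =390
r60=111100 pc4: +16 =406
r61=111101 pc5: +32 =438
r62=111110 pc5: +32 =470
r63=111111 pc6: +64 =534
r64=1000000 pc1: +2 =536
r65=1000001 pc2: +4 =540
r66=1000010 pc2: +4 =544
r67=1000011 pc3: +8 =552
r68=1000100 pc2: +4 =556
r69=1000101 pc3: +8 =564
r70=1000110 pc3: +8 =572
r71=1000111 pc4: +16 =588
r72=1001000 pc2: +4 =592
r73=1001001 pc3: +8 =600
r74=1001010 pc3: +8 =608
r75=1001011 pc4: +16 =624
r76=1001100 pc3: +8 =632
r77=1001101 pc4: +16 =648
r78=1001110 pc4: +16 =664
r79=1001111 pc5: +32 =696
r80=1010000 pc2: +4 =700
r81=1010001 pc3: +8 =708
r82=1010010 pc3: +8 =716
r83=1010011 pc4: +16 =732
r84=1010100 pc3: +8 =740
r85=1010101 pc4: +16 =756
r86=1010110 pc4: +16 =772
r87=1010111 pc5: +32 =804
r88=1011000 pc3: +8 =812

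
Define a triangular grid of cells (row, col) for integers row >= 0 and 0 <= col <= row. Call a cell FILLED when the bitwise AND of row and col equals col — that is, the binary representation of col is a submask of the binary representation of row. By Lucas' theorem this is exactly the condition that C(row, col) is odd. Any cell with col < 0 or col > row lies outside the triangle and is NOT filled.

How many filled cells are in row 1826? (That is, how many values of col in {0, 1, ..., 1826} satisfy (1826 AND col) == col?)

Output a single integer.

1826 in binary = 11100100010
popcount(1826) = number of 1-bits in 11100100010 = 5
A col c satisfies (1826 AND c) == c iff every set bit of c is also set in 1826; each of the 5 set bits of 1826 can independently be on or off in c.
count = 2^5 = 32

Answer: 32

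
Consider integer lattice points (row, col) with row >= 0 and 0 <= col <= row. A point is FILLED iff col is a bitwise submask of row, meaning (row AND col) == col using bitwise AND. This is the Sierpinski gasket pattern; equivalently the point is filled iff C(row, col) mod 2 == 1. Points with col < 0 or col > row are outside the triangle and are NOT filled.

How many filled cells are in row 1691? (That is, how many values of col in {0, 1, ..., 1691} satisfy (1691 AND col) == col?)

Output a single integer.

1691 in binary = 11010011011
popcount(1691) = number of 1-bits in 11010011011 = 7
A col c satisfies (1691 AND c) == c iff every set bit of c is also set in 1691; each of the 7 set bits of 1691 can independently be on or off in c.
count = 2^7 = 128

Answer: 128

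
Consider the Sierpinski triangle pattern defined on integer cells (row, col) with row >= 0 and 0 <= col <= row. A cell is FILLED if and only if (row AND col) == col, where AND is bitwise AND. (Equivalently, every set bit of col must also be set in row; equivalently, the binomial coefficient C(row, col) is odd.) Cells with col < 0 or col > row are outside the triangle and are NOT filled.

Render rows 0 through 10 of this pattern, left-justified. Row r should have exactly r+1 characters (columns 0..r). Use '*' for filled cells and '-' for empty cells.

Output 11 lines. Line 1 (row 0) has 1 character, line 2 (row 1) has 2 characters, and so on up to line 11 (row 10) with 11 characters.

r0=0: *
r1=1: **
r2=10: *-*
r3=11: ****
r4=100: *---*
r5=101: **--**
r6=110: *-*-*-*
r7=111: ********
r8=1000: *-------*
r9=1001: **------**
r10=1010: *-*-----*-*

Answer: *
**
*-*
****
*---*
**--**
*-*-*-*
********
*-------*
**------**
*-*-----*-*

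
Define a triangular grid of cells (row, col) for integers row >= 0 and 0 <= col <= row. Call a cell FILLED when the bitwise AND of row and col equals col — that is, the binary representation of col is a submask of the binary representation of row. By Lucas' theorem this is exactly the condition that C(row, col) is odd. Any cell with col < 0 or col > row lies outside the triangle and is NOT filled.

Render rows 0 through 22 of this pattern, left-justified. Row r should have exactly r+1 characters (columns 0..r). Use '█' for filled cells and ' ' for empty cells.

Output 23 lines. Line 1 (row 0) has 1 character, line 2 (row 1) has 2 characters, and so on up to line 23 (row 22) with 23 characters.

Answer: █
██
█ █
████
█   █
██  ██
█ █ █ █
████████
█       █
██      ██
█ █     █ █
████    ████
█   █   █   █
██  ██  ██  ██
█ █ █ █ █ █ █ █
████████████████
█               █
██              ██
█ █             █ █
████            ████
█   █           █   █
██  ██          ██  ██
█ █ █ █         █ █ █ █

Derivation:
r0=0: █
r1=1: ██
r2=10: █ █
r3=11: ████
r4=100: █   █
r5=101: ██  ██
r6=110: █ █ █ █
r7=111: ████████
r8=1000: █       █
r9=1001: ██      ██
r10=1010: █ █     █ █
r11=1011: ████    ████
r12=1100: █   █   █   █
r13=1101: ██  ██  ██  ██
r14=1110: █ █ █ █ █ █ █ █
r15=1111: ████████████████
r16=10000: █               █
r17=10001: ██              ██
r18=10010: █ █             █ █
r19=10011: ████            ████
r20=10100: █   █           █   █
r21=10101: ██  ██          ██  ██
r22=10110: █ █ █ █         █ █ █ █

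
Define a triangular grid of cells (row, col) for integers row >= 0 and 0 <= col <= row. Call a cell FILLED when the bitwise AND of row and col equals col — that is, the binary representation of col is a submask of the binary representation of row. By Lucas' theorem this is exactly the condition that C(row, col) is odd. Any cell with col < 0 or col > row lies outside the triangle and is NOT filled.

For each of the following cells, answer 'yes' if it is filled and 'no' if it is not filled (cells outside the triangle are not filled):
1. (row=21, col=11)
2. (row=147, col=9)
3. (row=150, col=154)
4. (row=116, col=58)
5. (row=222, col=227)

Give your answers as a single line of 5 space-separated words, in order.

(21,11): row=0b10101, col=0b1011, row AND col = 0b1 = 1; 1 != 11 -> empty
(147,9): row=0b10010011, col=0b1001, row AND col = 0b1 = 1; 1 != 9 -> empty
(150,154): col outside [0, 150] -> not filled
(116,58): row=0b1110100, col=0b111010, row AND col = 0b110000 = 48; 48 != 58 -> empty
(222,227): col outside [0, 222] -> not filled

Answer: no no no no no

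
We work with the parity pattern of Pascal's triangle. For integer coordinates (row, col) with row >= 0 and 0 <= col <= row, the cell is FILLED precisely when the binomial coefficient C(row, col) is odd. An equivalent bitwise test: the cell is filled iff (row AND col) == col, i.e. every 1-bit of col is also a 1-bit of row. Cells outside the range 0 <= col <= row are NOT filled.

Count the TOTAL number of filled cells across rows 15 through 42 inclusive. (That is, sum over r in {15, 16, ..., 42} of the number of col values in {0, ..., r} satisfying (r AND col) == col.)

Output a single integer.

Answer: 252

Derivation:
r15=1111 pc4: +16 =16
r16=10000 pc1: +2 =18
r17=10001 pc2: +4 =22
r18=10010 pc2: +4 =26
r19=10011 pc3: +8 =34
r20=10100 pc2: +4 =38
r21=10101 pc3: +8 =46
r22=10110 pc3: +8 =54
r23=10111 pc4: +16 =70
r24=11000 pc2: +4 =74
r25=11001 pc3: +8 =82
r26=11010 pc3: +8 =90
r27=11011 pc4: +16 =106
r28=11100 pc3: +8 =114
r29=11101 pc4: +16 =130
r30=11110 pc4: +16 =146
r31=11111 pc5: +32 =178
r32=100000 pc1: +2 =180
r33=100001 pc2: +4 =184
r34=100010 pc2: +4 =188
r35=100011 pc3: +8 =196
r36=100100 pc2: +4 =200
r37=100101 pc3: +8 =208
r38=100110 pc3: +8 =216
r39=100111 pc4: +16 =232
r40=101000 pc2: +4 =236
r41=101001 pc3: +8 =244
r42=101010 pc3: +8 =252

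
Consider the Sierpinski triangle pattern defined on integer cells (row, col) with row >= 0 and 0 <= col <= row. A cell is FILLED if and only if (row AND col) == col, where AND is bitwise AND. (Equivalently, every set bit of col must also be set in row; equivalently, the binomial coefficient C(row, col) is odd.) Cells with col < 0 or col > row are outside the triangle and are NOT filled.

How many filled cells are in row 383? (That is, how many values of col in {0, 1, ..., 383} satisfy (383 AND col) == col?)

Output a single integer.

383 in binary = 101111111
popcount(383) = number of 1-bits in 101111111 = 8
A col c satisfies (383 AND c) == c iff every set bit of c is also set in 383; each of the 8 set bits of 383 can independently be on or off in c.
count = 2^8 = 256

Answer: 256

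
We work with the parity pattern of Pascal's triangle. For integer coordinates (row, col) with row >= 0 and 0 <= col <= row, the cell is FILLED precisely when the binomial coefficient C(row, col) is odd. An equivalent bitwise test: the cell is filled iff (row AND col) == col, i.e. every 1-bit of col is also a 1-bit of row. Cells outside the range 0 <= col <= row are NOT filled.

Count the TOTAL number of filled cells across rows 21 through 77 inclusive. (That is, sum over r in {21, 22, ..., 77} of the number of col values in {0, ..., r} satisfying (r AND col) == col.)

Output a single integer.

Answer: 740

Derivation:
r21=10101 pc3: +8 =8
r22=10110 pc3: +8 =16
r23=10111 pc4: +16 =32
r24=11000 pc2: +4 =36
r25=11001 pc3: +8 =44
r26=11010 pc3: +8 =52
r27=11011 pc4: +16 =68
r28=11100 pc3: +8 =76
r29=11101 pc4: +16 =92
r30=11110 pc4: +16 =108
r31=11111 pc5: +32 =140
r32=100000 pc1: +2 =142
r33=100001 pc2: +4 =146
r34=100010 pc2: +4 =150
r35=100011 pc3: +8 =158
r36=100100 pc2: +4 =162
r37=100101 pc3: +8 =170
r38=100110 pc3: +8 =178
r39=100111 pc4: +16 =194
r40=101000 pc2: +4 =198
r41=101001 pc3: +8 =206
r42=101010 pc3: +8 =214
r43=101011 pc4: +16 =230
r44=101100 pc3: +8 =238
r45=101101 pc4: +16 =254
r46=101110 pc4: +16 =270
r47=101111 pc5: +32 =302
r48=110000 pc2: +4 =306
r49=110001 pc3: +8 =314
r50=110010 pc3: +8 =322
r51=110011 pc4: +16 =338
r52=110100 pc3: +8 =346
r53=110101 pc4: +16 =362
r54=110110 pc4: +16 =378
r55=110111 pc5: +32 =410
r56=111000 pc3: +8 =418
r57=111001 pc4: +16 =434
r58=111010 pc4: +16 =450
r59=111011 pc5: +32 =482
r60=111100 pc4: +16 =498
r61=111101 pc5: +32 =530
r62=111110 pc5: +32 =562
r63=111111 pc6: +64 =626
r64=1000000 pc1: +2 =628
r65=1000001 pc2: +4 =632
r66=1000010 pc2: +4 =636
r67=1000011 pc3: +8 =644
r68=1000100 pc2: +4 =648
r69=1000101 pc3: +8 =656
r70=1000110 pc3: +8 =664
r71=1000111 pc4: +16 =680
r72=1001000 pc2: +4 =684
r73=1001001 pc3: +8 =692
r74=1001010 pc3: +8 =700
r75=1001011 pc4: +16 =716
r76=1001100 pc3: +8 =724
r77=1001101 pc4: +16 =740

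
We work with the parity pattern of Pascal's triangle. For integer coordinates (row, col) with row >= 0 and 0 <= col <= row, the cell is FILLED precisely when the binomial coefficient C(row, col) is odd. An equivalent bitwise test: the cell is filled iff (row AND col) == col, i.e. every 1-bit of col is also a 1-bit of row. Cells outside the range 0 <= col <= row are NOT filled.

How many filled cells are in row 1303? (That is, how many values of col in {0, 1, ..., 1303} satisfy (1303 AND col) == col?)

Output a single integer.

1303 in binary = 10100010111
popcount(1303) = number of 1-bits in 10100010111 = 6
A col c satisfies (1303 AND c) == c iff every set bit of c is also set in 1303; each of the 6 set bits of 1303 can independently be on or off in c.
count = 2^6 = 64

Answer: 64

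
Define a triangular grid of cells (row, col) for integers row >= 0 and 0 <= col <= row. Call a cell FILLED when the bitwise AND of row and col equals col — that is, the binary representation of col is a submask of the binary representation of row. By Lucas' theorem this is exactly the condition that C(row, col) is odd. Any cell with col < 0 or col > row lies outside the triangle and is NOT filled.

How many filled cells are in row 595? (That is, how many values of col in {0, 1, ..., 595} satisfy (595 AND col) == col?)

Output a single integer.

595 in binary = 1001010011
popcount(595) = number of 1-bits in 1001010011 = 5
A col c satisfies (595 AND c) == c iff every set bit of c is also set in 595; each of the 5 set bits of 595 can independently be on or off in c.
count = 2^5 = 32

Answer: 32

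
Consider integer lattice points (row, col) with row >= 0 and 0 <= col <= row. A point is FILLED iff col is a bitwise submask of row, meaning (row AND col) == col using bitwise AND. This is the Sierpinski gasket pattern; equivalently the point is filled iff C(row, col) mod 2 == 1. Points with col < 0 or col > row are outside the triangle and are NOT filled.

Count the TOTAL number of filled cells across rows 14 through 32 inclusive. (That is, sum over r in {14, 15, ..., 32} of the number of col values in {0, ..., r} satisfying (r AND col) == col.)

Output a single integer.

r14=1110 pc3: +8 =8
r15=1111 pc4: +16 =24
r16=10000 pc1: +2 =26
r17=10001 pc2: +4 =30
r18=10010 pc2: +4 =34
r19=10011 pc3: +8 =42
r20=10100 pc2: +4 =46
r21=10101 pc3: +8 =54
r22=10110 pc3: +8 =62
r23=10111 pc4: +16 =78
r24=11000 pc2: +4 =82
r25=11001 pc3: +8 =90
r26=11010 pc3: +8 =98
r27=11011 pc4: +16 =114
r28=11100 pc3: +8 =122
r29=11101 pc4: +16 =138
r30=11110 pc4: +16 =154
r31=11111 pc5: +32 =186
r32=100000 pc1: +2 =188

Answer: 188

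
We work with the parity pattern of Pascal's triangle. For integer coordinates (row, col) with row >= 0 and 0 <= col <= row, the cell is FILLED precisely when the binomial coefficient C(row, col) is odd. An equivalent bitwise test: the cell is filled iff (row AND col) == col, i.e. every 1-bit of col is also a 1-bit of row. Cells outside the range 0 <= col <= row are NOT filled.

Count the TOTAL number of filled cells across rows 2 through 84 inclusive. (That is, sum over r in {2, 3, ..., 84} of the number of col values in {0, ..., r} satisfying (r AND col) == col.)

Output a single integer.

Answer: 932

Derivation:
r2=10 pc1: +2 =2
r3=11 pc2: +4 =6
r4=100 pc1: +2 =8
r5=101 pc2: +4 =12
r6=110 pc2: +4 =16
r7=111 pc3: +8 =24
r8=1000 pc1: +2 =26
r9=1001 pc2: +4 =30
r10=1010 pc2: +4 =34
r11=1011 pc3: +8 =42
r12=1100 pc2: +4 =46
r13=1101 pc3: +8 =54
r14=1110 pc3: +8 =62
r15=1111 pc4: +16 =78
r16=10000 pc1: +2 =80
r17=10001 pc2: +4 =84
r18=10010 pc2: +4 =88
r19=10011 pc3: +8 =96
r20=10100 pc2: +4 =100
r21=10101 pc3: +8 =108
r22=10110 pc3: +8 =116
r23=10111 pc4: +16 =132
r24=11000 pc2: +4 =136
r25=11001 pc3: +8 =144
r26=11010 pc3: +8 =152
r27=11011 pc4: +16 =168
r28=11100 pc3: +8 =176
r29=11101 pc4: +16 =192
r30=11110 pc4: +16 =208
r31=11111 pc5: +32 =240
r32=100000 pc1: +2 =242
r33=100001 pc2: +4 =246
r34=100010 pc2: +4 =250
r35=100011 pc3: +8 =258
r36=100100 pc2: +4 =262
r37=100101 pc3: +8 =270
r38=100110 pc3: +8 =278
r39=100111 pc4: +16 =294
r40=101000 pc2: +4 =298
r41=101001 pc3: +8 =306
r42=101010 pc3: +8 =314
r43=101011 pc4: +16 =330
r44=101100 pc3: +8 =338
r45=101101 pc4: +16 =354
r46=101110 pc4: +16 =370
r47=101111 pc5: +32 =402
r48=110000 pc2: +4 =406
r49=110001 pc3: +8 =414
r50=110010 pc3: +8 =422
r51=110011 pc4: +16 =438
r52=110100 pc3: +8 =446
r53=110101 pc4: +16 =462
r54=110110 pc4: +16 =478
r55=110111 pc5: +32 =510
r56=111000 pc3: +8 =518
r57=111001 pc4: +16 =534
r58=111010 pc4: +16 =550
r59=111011 pc5: +32 =582
r60=111100 pc4: +16 =598
r61=111101 pc5: +32 =630
r62=111110 pc5: +32 =662
r63=111111 pc6: +64 =726
r64=1000000 pc1: +2 =728
r65=1000001 pc2: +4 =732
r66=1000010 pc2: +4 =736
r67=1000011 pc3: +8 =744
r68=1000100 pc2: +4 =748
r69=1000101 pc3: +8 =756
r70=1000110 pc3: +8 =764
r71=1000111 pc4: +16 =780
r72=1001000 pc2: +4 =784
r73=1001001 pc3: +8 =792
r74=1001010 pc3: +8 =800
r75=1001011 pc4: +16 =816
r76=1001100 pc3: +8 =824
r77=1001101 pc4: +16 =840
r78=1001110 pc4: +16 =856
r79=1001111 pc5: +32 =888
r80=1010000 pc2: +4 =892
r81=1010001 pc3: +8 =900
r82=1010010 pc3: +8 =908
r83=1010011 pc4: +16 =924
r84=1010100 pc3: +8 =932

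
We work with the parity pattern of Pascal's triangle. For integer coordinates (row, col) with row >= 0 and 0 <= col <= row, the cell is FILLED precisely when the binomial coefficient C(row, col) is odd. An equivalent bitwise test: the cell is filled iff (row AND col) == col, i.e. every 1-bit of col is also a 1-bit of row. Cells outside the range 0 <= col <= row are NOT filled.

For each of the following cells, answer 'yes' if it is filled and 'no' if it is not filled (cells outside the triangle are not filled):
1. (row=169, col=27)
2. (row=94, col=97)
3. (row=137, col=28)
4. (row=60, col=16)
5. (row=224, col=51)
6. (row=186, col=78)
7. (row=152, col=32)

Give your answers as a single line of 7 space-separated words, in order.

Answer: no no no yes no no no

Derivation:
(169,27): row=0b10101001, col=0b11011, row AND col = 0b1001 = 9; 9 != 27 -> empty
(94,97): col outside [0, 94] -> not filled
(137,28): row=0b10001001, col=0b11100, row AND col = 0b1000 = 8; 8 != 28 -> empty
(60,16): row=0b111100, col=0b10000, row AND col = 0b10000 = 16; 16 == 16 -> filled
(224,51): row=0b11100000, col=0b110011, row AND col = 0b100000 = 32; 32 != 51 -> empty
(186,78): row=0b10111010, col=0b1001110, row AND col = 0b1010 = 10; 10 != 78 -> empty
(152,32): row=0b10011000, col=0b100000, row AND col = 0b0 = 0; 0 != 32 -> empty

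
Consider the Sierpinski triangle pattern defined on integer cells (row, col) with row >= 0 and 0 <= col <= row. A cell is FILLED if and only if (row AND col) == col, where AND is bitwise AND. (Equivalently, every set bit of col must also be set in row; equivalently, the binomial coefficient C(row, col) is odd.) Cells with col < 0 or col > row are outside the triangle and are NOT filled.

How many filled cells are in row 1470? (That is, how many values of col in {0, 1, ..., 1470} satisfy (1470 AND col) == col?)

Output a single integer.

Answer: 256

Derivation:
1470 in binary = 10110111110
popcount(1470) = number of 1-bits in 10110111110 = 8
A col c satisfies (1470 AND c) == c iff every set bit of c is also set in 1470; each of the 8 set bits of 1470 can independently be on or off in c.
count = 2^8 = 256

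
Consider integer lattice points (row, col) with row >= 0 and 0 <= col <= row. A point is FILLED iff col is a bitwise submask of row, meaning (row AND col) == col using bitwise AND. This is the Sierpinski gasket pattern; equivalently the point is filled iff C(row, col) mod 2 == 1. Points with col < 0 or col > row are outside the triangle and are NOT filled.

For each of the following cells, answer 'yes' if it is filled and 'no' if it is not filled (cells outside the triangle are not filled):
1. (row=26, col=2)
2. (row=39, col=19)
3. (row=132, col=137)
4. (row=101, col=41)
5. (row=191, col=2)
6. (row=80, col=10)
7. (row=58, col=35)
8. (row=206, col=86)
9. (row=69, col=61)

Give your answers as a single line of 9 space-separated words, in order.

Answer: yes no no no yes no no no no

Derivation:
(26,2): row=0b11010, col=0b10, row AND col = 0b10 = 2; 2 == 2 -> filled
(39,19): row=0b100111, col=0b10011, row AND col = 0b11 = 3; 3 != 19 -> empty
(132,137): col outside [0, 132] -> not filled
(101,41): row=0b1100101, col=0b101001, row AND col = 0b100001 = 33; 33 != 41 -> empty
(191,2): row=0b10111111, col=0b10, row AND col = 0b10 = 2; 2 == 2 -> filled
(80,10): row=0b1010000, col=0b1010, row AND col = 0b0 = 0; 0 != 10 -> empty
(58,35): row=0b111010, col=0b100011, row AND col = 0b100010 = 34; 34 != 35 -> empty
(206,86): row=0b11001110, col=0b1010110, row AND col = 0b1000110 = 70; 70 != 86 -> empty
(69,61): row=0b1000101, col=0b111101, row AND col = 0b101 = 5; 5 != 61 -> empty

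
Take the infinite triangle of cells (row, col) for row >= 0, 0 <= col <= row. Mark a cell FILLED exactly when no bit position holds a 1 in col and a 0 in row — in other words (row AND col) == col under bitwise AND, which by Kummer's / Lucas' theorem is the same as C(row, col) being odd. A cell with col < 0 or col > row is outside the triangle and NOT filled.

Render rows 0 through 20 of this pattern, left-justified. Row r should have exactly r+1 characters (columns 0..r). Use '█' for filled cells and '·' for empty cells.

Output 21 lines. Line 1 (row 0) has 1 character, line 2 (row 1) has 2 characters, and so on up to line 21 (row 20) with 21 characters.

r0=0: █
r1=1: ██
r2=10: █·█
r3=11: ████
r4=100: █···█
r5=101: ██··██
r6=110: █·█·█·█
r7=111: ████████
r8=1000: █·······█
r9=1001: ██······██
r10=1010: █·█·····█·█
r11=1011: ████····████
r12=1100: █···█···█···█
r13=1101: ██··██··██··██
r14=1110: █·█·█·█·█·█·█·█
r15=1111: ████████████████
r16=10000: █···············█
r17=10001: ██··············██
r18=10010: █·█·············█·█
r19=10011: ████············████
r20=10100: █···█···········█···█

Answer: █
██
█·█
████
█···█
██··██
█·█·█·█
████████
█·······█
██······██
█·█·····█·█
████····████
█···█···█···█
██··██··██··██
█·█·█·█·█·█·█·█
████████████████
█···············█
██··············██
█·█·············█·█
████············████
█···█···········█···█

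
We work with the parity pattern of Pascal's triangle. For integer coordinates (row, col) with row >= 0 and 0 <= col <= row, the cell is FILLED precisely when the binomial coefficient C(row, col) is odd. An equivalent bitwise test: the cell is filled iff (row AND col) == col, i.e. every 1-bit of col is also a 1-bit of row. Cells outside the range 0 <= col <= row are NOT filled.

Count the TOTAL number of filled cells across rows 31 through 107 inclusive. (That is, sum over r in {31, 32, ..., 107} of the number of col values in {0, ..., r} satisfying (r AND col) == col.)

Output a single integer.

Answer: 1184

Derivation:
r31=11111 pc5: +32 =32
r32=100000 pc1: +2 =34
r33=100001 pc2: +4 =38
r34=100010 pc2: +4 =42
r35=100011 pc3: +8 =50
r36=100100 pc2: +4 =54
r37=100101 pc3: +8 =62
r38=100110 pc3: +8 =70
r39=100111 pc4: +16 =86
r40=101000 pc2: +4 =90
r41=101001 pc3: +8 =98
r42=101010 pc3: +8 =106
r43=101011 pc4: +16 =122
r44=101100 pc3: +8 =130
r45=101101 pc4: +16 =146
r46=101110 pc4: +16 =162
r47=101111 pc5: +32 =194
r48=110000 pc2: +4 =198
r49=110001 pc3: +8 =206
r50=110010 pc3: +8 =214
r51=110011 pc4: +16 =230
r52=110100 pc3: +8 =238
r53=110101 pc4: +16 =254
r54=110110 pc4: +16 =270
r55=110111 pc5: +32 =302
r56=111000 pc3: +8 =310
r57=111001 pc4: +16 =326
r58=111010 pc4: +16 =342
r59=111011 pc5: +32 =374
r60=111100 pc4: +16 =390
r61=111101 pc5: +32 =422
r62=111110 pc5: +32 =454
r63=111111 pc6: +64 =518
r64=1000000 pc1: +2 =520
r65=1000001 pc2: +4 =524
r66=1000010 pc2: +4 =528
r67=1000011 pc3: +8 =536
r68=1000100 pc2: +4 =540
r69=1000101 pc3: +8 =548
r70=1000110 pc3: +8 =556
r71=1000111 pc4: +16 =572
r72=1001000 pc2: +4 =576
r73=1001001 pc3: +8 =584
r74=1001010 pc3: +8 =592
r75=1001011 pc4: +16 =608
r76=1001100 pc3: +8 =616
r77=1001101 pc4: +16 =632
r78=1001110 pc4: +16 =648
r79=1001111 pc5: +32 =680
r80=1010000 pc2: +4 =684
r81=1010001 pc3: +8 =692
r82=1010010 pc3: +8 =700
r83=1010011 pc4: +16 =716
r84=1010100 pc3: +8 =724
r85=1010101 pc4: +16 =740
r86=1010110 pc4: +16 =756
r87=1010111 pc5: +32 =788
r88=1011000 pc3: +8 =796
r89=1011001 pc4: +16 =812
r90=1011010 pc4: +16 =828
r91=1011011 pc5: +32 =860
r92=1011100 pc4: +16 =876
r93=1011101 pc5: +32 =908
r94=1011110 pc5: +32 =940
r95=1011111 pc6: +64 =1004
r96=1100000 pc2: +4 =1008
r97=1100001 pc3: +8 =1016
r98=1100010 pc3: +8 =1024
r99=1100011 pc4: +16 =1040
r100=1100100 pc3: +8 =1048
r101=1100101 pc4: +16 =1064
r102=1100110 pc4: +16 =1080
r103=1100111 pc5: +32 =1112
r104=1101000 pc3: +8 =1120
r105=1101001 pc4: +16 =1136
r106=1101010 pc4: +16 =1152
r107=1101011 pc5: +32 =1184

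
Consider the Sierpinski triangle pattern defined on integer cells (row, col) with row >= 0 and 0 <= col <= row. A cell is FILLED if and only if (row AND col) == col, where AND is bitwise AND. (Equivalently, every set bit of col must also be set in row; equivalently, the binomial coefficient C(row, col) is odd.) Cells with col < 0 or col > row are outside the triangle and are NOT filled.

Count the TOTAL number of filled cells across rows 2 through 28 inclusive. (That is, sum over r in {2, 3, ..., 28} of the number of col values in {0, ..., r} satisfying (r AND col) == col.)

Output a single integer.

r2=10 pc1: +2 =2
r3=11 pc2: +4 =6
r4=100 pc1: +2 =8
r5=101 pc2: +4 =12
r6=110 pc2: +4 =16
r7=111 pc3: +8 =24
r8=1000 pc1: +2 =26
r9=1001 pc2: +4 =30
r10=1010 pc2: +4 =34
r11=1011 pc3: +8 =42
r12=1100 pc2: +4 =46
r13=1101 pc3: +8 =54
r14=1110 pc3: +8 =62
r15=1111 pc4: +16 =78
r16=10000 pc1: +2 =80
r17=10001 pc2: +4 =84
r18=10010 pc2: +4 =88
r19=10011 pc3: +8 =96
r20=10100 pc2: +4 =100
r21=10101 pc3: +8 =108
r22=10110 pc3: +8 =116
r23=10111 pc4: +16 =132
r24=11000 pc2: +4 =136
r25=11001 pc3: +8 =144
r26=11010 pc3: +8 =152
r27=11011 pc4: +16 =168
r28=11100 pc3: +8 =176

Answer: 176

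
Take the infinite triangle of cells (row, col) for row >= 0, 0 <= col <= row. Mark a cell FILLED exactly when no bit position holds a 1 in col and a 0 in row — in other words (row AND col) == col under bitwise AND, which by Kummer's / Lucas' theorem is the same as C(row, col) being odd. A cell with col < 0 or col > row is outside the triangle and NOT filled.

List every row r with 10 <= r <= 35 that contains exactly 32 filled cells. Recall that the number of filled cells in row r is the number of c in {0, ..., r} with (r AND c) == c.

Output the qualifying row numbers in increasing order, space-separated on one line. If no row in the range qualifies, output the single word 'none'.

Row r has 2^popcount(r) filled cells, so we need popcount(r) = log2(32) = 5.
Scan r = 10..35 and keep those with exactly 5 one-bits:
r=10=1010 popcount=2 -> skip
r=11=1011 popcount=3 -> skip
r=12=1100 popcount=2 -> skip
r=13=1101 popcount=3 -> skip
r=14=1110 popcount=3 -> skip
r=15=1111 popcount=4 -> skip
r=16=10000 popcount=1 -> skip
r=17=10001 popcount=2 -> skip
r=18=10010 popcount=2 -> skip
r=19=10011 popcount=3 -> skip
r=20=10100 popcount=2 -> skip
r=21=10101 popcount=3 -> skip
r=22=10110 popcount=3 -> skip
r=23=10111 popcount=4 -> skip
r=24=11000 popcount=2 -> skip
r=25=11001 popcount=3 -> skip
r=26=11010 popcount=3 -> skip
r=27=11011 popcount=4 -> skip
r=28=11100 popcount=3 -> skip
r=29=11101 popcount=4 -> skip
r=30=11110 popcount=4 -> skip
r=31=11111 popcount=5 -> KEEP
r=32=100000 popcount=1 -> skip
r=33=100001 popcount=2 -> skip
r=34=100010 popcount=2 -> skip
r=35=100011 popcount=3 -> skip
Kept rows: 31

Answer: 31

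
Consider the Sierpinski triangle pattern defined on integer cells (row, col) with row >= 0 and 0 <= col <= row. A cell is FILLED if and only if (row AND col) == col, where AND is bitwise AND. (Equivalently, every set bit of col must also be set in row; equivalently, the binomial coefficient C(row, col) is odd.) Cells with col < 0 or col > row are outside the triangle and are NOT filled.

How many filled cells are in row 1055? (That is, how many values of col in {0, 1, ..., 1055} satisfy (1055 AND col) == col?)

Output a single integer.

Answer: 64

Derivation:
1055 in binary = 10000011111
popcount(1055) = number of 1-bits in 10000011111 = 6
A col c satisfies (1055 AND c) == c iff every set bit of c is also set in 1055; each of the 6 set bits of 1055 can independently be on or off in c.
count = 2^6 = 64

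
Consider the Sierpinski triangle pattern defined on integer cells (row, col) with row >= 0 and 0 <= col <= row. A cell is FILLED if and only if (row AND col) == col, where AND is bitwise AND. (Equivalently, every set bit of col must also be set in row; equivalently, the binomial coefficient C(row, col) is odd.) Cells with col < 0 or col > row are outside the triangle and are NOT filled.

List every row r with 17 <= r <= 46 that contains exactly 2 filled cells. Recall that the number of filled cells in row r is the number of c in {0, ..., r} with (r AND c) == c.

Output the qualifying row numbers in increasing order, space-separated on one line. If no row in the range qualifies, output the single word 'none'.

Row r has 2^popcount(r) filled cells, so we need popcount(r) = log2(2) = 1.
Scan r = 17..46 and keep those with exactly 1 one-bits:
r=17=10001 popcount=2 -> skip
r=18=10010 popcount=2 -> skip
r=19=10011 popcount=3 -> skip
r=20=10100 popcount=2 -> skip
r=21=10101 popcount=3 -> skip
r=22=10110 popcount=3 -> skip
r=23=10111 popcount=4 -> skip
r=24=11000 popcount=2 -> skip
r=25=11001 popcount=3 -> skip
r=26=11010 popcount=3 -> skip
r=27=11011 popcount=4 -> skip
r=28=11100 popcount=3 -> skip
r=29=11101 popcount=4 -> skip
r=30=11110 popcount=4 -> skip
r=31=11111 popcount=5 -> skip
r=32=100000 popcount=1 -> KEEP
r=33=100001 popcount=2 -> skip
r=34=100010 popcount=2 -> skip
r=35=100011 popcount=3 -> skip
r=36=100100 popcount=2 -> skip
r=37=100101 popcount=3 -> skip
r=38=100110 popcount=3 -> skip
r=39=100111 popcount=4 -> skip
r=40=101000 popcount=2 -> skip
r=41=101001 popcount=3 -> skip
r=42=101010 popcount=3 -> skip
r=43=101011 popcount=4 -> skip
r=44=101100 popcount=3 -> skip
r=45=101101 popcount=4 -> skip
r=46=101110 popcount=4 -> skip
Kept rows: 32

Answer: 32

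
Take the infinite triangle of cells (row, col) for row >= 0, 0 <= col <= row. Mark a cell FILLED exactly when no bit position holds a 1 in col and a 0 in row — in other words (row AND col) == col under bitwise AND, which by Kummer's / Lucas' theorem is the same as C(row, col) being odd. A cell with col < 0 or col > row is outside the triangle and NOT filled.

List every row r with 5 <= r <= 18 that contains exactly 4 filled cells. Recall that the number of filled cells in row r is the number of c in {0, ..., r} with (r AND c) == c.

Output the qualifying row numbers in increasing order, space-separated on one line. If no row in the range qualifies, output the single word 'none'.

Answer: 5 6 9 10 12 17 18

Derivation:
Row r has 2^popcount(r) filled cells, so we need popcount(r) = log2(4) = 2.
Scan r = 5..18 and keep those with exactly 2 one-bits:
r=5=101 popcount=2 -> KEEP
r=6=110 popcount=2 -> KEEP
r=7=111 popcount=3 -> skip
r=8=1000 popcount=1 -> skip
r=9=1001 popcount=2 -> KEEP
r=10=1010 popcount=2 -> KEEP
r=11=1011 popcount=3 -> skip
r=12=1100 popcount=2 -> KEEP
r=13=1101 popcount=3 -> skip
r=14=1110 popcount=3 -> skip
r=15=1111 popcount=4 -> skip
r=16=10000 popcount=1 -> skip
r=17=10001 popcount=2 -> KEEP
r=18=10010 popcount=2 -> KEEP
Kept rows: 5 6 9 10 12 17 18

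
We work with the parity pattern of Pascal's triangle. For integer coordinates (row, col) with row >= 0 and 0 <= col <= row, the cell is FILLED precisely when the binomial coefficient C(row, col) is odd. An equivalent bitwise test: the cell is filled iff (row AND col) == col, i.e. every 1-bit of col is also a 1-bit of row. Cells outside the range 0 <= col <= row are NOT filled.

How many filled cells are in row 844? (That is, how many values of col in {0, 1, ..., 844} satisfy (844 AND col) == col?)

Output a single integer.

Answer: 32

Derivation:
844 in binary = 1101001100
popcount(844) = number of 1-bits in 1101001100 = 5
A col c satisfies (844 AND c) == c iff every set bit of c is also set in 844; each of the 5 set bits of 844 can independently be on or off in c.
count = 2^5 = 32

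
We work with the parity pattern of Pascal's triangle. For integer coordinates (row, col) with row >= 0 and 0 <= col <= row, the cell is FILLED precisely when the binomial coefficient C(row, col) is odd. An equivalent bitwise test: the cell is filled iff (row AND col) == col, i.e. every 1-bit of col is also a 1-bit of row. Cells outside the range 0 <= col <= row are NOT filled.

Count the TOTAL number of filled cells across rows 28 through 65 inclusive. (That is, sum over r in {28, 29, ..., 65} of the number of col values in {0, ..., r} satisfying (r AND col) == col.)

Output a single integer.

r28=11100 pc3: +8 =8
r29=11101 pc4: +16 =24
r30=11110 pc4: +16 =40
r31=11111 pc5: +32 =72
r32=100000 pc1: +2 =74
r33=100001 pc2: +4 =78
r34=100010 pc2: +4 =82
r35=100011 pc3: +8 =90
r36=100100 pc2: +4 =94
r37=100101 pc3: +8 =102
r38=100110 pc3: +8 =110
r39=100111 pc4: +16 =126
r40=101000 pc2: +4 =130
r41=101001 pc3: +8 =138
r42=101010 pc3: +8 =146
r43=101011 pc4: +16 =162
r44=101100 pc3: +8 =170
r45=101101 pc4: +16 =186
r46=101110 pc4: +16 =202
r47=101111 pc5: +32 =234
r48=110000 pc2: +4 =238
r49=110001 pc3: +8 =246
r50=110010 pc3: +8 =254
r51=110011 pc4: +16 =270
r52=110100 pc3: +8 =278
r53=110101 pc4: +16 =294
r54=110110 pc4: +16 =310
r55=110111 pc5: +32 =342
r56=111000 pc3: +8 =350
r57=111001 pc4: +16 =366
r58=111010 pc4: +16 =382
r59=111011 pc5: +32 =414
r60=111100 pc4: +16 =430
r61=111101 pc5: +32 =462
r62=111110 pc5: +32 =494
r63=111111 pc6: +64 =558
r64=1000000 pc1: +2 =560
r65=1000001 pc2: +4 =564

Answer: 564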